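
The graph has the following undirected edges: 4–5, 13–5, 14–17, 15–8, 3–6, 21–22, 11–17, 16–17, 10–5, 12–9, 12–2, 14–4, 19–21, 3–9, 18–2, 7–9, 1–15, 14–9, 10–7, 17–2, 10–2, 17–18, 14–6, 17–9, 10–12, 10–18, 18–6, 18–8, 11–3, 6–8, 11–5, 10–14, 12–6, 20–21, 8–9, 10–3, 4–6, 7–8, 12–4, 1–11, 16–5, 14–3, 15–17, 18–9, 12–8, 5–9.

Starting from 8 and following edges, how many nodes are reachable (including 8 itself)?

BFS from 8 visits: 8, 18, 15, 12, 9, 7, 6, 17, 10, 2, 1, 4, 14, 5, 3, 16, 11, 13
Reachable nodes: 18 of 22 total.

18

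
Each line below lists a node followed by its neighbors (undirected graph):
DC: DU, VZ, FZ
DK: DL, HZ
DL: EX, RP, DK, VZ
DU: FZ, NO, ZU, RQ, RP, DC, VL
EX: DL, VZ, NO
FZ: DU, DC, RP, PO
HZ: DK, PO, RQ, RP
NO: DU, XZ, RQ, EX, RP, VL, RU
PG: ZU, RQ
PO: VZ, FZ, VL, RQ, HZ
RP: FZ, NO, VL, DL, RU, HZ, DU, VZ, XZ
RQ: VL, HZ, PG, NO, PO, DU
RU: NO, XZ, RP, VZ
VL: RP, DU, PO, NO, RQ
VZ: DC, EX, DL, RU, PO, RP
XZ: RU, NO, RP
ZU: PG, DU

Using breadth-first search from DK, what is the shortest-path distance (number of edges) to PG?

Level 0: DK
Level 1: DL, HZ
Level 2: EX, PO, RP, RQ, VZ
Level 3: DC, DU, FZ, NO, PG, RU, VL, XZ
Level 4: ZU
PG first appears at level 3.

3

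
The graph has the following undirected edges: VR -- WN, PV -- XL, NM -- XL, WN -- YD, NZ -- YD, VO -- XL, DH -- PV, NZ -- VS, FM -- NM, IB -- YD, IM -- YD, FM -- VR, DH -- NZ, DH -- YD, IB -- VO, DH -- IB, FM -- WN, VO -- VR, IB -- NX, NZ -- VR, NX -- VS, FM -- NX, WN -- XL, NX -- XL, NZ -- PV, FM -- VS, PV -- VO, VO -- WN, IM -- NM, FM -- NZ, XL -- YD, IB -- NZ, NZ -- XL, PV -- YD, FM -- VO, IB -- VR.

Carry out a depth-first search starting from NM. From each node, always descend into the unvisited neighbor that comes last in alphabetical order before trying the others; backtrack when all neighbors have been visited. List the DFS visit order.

NM XL YD WN VR VO PV NZ VS NX IB DH FM IM

Visit NM
NM → XL
XL → YD
YD → WN
WN → VR
VR → VO
VO → PV
PV → NZ
NZ → VS
VS → NX
NX → IB
IB → DH
NX → FM
YD → IM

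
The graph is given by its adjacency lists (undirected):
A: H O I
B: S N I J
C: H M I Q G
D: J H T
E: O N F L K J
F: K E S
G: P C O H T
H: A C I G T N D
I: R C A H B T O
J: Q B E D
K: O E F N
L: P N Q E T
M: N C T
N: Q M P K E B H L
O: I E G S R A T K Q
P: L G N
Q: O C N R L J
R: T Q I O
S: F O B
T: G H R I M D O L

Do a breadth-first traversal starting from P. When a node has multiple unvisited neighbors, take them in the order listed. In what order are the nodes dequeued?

P, L, G, N, Q, E, T, C, O, H, M, K, B, R, J, F, I, D, S, A

Visit P; enqueue L, G, N → queue [L, G, N]
Visit L; enqueue Q, E, T → queue [G, N, Q, E, T]
Visit G; enqueue C, O, H → queue [N, Q, E, T, C, O, H]
Visit N; enqueue M, K, B → queue [Q, E, T, C, O, H, M, K, B]
Visit Q; enqueue R, J → queue [E, T, C, O, H, M, K, B, R, J]
Visit E; enqueue F → queue [T, C, O, H, M, K, B, R, J, F]
Visit T; enqueue I, D → queue [C, O, H, M, K, B, R, J, F, I, D]
Visit C → queue [O, H, M, K, B, R, J, F, I, D]
Visit O; enqueue S, A → queue [H, M, K, B, R, J, F, I, D, S, A]
Visit H → queue [M, K, B, R, J, F, I, D, S, A]
Visit M → queue [K, B, R, J, F, I, D, S, A]
Visit K → queue [B, R, J, F, I, D, S, A]
Visit B → queue [R, J, F, I, D, S, A]
Visit R → queue [J, F, I, D, S, A]
Visit J → queue [F, I, D, S, A]
Visit F → queue [I, D, S, A]
Visit I → queue [D, S, A]
Visit D → queue [S, A]
Visit S → queue [A]
Visit A → queue []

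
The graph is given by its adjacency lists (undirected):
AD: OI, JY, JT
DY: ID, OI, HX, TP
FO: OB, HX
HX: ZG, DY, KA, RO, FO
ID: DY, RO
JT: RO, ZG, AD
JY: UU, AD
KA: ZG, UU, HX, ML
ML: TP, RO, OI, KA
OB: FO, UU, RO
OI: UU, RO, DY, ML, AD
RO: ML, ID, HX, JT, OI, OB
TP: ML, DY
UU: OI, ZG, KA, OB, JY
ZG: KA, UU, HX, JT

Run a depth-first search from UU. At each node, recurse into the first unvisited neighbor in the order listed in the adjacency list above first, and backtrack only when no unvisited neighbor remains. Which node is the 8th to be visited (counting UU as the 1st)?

Visit UU
UU → OI
OI → RO
RO → ML
ML → TP
TP → DY
DY → ID
DY → HX
HX → ZG
ZG → KA
ZG → JT
JT → AD
AD → JY
HX → FO
FO → OB

Visit order: UU, OI, RO, ML, TP, DY, ID, HX, ZG, KA, JT, AD, JY, FO, OB

HX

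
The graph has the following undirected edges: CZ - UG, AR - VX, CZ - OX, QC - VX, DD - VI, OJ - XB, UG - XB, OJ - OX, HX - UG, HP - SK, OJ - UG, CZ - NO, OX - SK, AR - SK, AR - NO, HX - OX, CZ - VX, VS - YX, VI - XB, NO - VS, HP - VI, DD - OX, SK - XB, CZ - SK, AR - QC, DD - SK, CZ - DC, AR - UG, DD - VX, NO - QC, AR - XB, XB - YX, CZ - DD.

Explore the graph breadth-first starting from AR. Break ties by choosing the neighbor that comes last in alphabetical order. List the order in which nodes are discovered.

Visit AR; enqueue XB, VX, UG, SK, QC, NO → queue [XB, VX, UG, SK, QC, NO]
Visit XB; enqueue YX, VI, OJ → queue [VX, UG, SK, QC, NO, YX, VI, OJ]
Visit VX; enqueue DD, CZ → queue [UG, SK, QC, NO, YX, VI, OJ, DD, CZ]
Visit UG; enqueue HX → queue [SK, QC, NO, YX, VI, OJ, DD, CZ, HX]
Visit SK; enqueue OX, HP → queue [QC, NO, YX, VI, OJ, DD, CZ, HX, OX, HP]
Visit QC → queue [NO, YX, VI, OJ, DD, CZ, HX, OX, HP]
Visit NO; enqueue VS → queue [YX, VI, OJ, DD, CZ, HX, OX, HP, VS]
Visit YX → queue [VI, OJ, DD, CZ, HX, OX, HP, VS]
Visit VI → queue [OJ, DD, CZ, HX, OX, HP, VS]
Visit OJ → queue [DD, CZ, HX, OX, HP, VS]
Visit DD → queue [CZ, HX, OX, HP, VS]
Visit CZ; enqueue DC → queue [HX, OX, HP, VS, DC]
Visit HX → queue [OX, HP, VS, DC]
Visit OX → queue [HP, VS, DC]
Visit HP → queue [VS, DC]
Visit VS → queue [DC]
Visit DC → queue []

AR, XB, VX, UG, SK, QC, NO, YX, VI, OJ, DD, CZ, HX, OX, HP, VS, DC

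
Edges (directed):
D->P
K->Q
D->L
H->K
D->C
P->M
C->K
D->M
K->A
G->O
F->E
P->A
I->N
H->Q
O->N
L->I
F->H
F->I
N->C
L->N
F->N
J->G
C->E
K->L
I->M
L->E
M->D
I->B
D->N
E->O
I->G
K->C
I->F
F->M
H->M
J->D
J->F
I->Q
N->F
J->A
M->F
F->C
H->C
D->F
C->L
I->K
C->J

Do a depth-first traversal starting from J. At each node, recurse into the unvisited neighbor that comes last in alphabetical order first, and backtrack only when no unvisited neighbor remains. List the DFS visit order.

J → G → O → N → F → M → D → P → A → L → I → Q → K → C → E → B → H

Visit J
J → G
G → O
O → N
N → F
F → M
M → D
D → P
P → A
D → L
L → I
I → Q
I → K
K → C
C → E
I → B
F → H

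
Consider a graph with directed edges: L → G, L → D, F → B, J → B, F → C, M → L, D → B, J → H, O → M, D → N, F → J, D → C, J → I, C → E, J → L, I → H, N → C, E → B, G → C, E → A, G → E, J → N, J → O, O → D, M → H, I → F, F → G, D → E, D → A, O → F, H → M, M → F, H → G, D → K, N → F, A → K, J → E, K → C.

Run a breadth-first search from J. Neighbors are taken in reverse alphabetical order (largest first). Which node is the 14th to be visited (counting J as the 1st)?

A

Visit J; enqueue O, N, L, I, H, E, B → queue [O, N, L, I, H, E, B]
Visit O; enqueue M, F, D → queue [N, L, I, H, E, B, M, F, D]
Visit N; enqueue C → queue [L, I, H, E, B, M, F, D, C]
Visit L; enqueue G → queue [I, H, E, B, M, F, D, C, G]
Visit I → queue [H, E, B, M, F, D, C, G]
Visit H → queue [E, B, M, F, D, C, G]
Visit E; enqueue A → queue [B, M, F, D, C, G, A]
Visit B → queue [M, F, D, C, G, A]
Visit M → queue [F, D, C, G, A]
Visit F → queue [D, C, G, A]
Visit D; enqueue K → queue [C, G, A, K]
Visit C → queue [G, A, K]
Visit G → queue [A, K]
Visit A → queue [K]
Visit K → queue []

Visit order: J, O, N, L, I, H, E, B, M, F, D, C, G, A, K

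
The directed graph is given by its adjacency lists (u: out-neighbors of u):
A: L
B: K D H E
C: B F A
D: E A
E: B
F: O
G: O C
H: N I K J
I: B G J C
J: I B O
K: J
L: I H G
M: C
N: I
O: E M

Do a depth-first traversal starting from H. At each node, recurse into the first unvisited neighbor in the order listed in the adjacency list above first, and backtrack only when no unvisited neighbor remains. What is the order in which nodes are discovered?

Visit H
H → N
N → I
I → B
B → K
K → J
J → O
O → E
O → M
M → C
C → F
C → A
A → L
L → G
B → D

H N I B K J O E M C F A L G D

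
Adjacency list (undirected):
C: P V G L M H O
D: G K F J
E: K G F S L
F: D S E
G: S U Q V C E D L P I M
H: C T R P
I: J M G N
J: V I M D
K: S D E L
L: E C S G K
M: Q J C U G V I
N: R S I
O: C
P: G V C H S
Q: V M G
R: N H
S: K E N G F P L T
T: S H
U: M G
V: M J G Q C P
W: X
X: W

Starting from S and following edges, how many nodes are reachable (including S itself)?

20

BFS from S visits: S, K, E, N, G, F, P, L, T, D, R, I, U, Q, V, C, M, H, J, O
Reachable nodes: 20 of 22 total.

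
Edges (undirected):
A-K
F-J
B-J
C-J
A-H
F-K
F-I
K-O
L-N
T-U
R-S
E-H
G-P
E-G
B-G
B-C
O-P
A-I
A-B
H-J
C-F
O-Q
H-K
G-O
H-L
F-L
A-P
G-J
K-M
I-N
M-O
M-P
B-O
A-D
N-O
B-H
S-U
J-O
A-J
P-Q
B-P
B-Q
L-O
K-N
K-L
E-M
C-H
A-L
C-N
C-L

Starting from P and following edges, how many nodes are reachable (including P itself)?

17

BFS from P visits: P, A, B, G, M, O, Q, D, H, I, J, K, L, C, E, N, F
Reachable nodes: 17 of 21 total.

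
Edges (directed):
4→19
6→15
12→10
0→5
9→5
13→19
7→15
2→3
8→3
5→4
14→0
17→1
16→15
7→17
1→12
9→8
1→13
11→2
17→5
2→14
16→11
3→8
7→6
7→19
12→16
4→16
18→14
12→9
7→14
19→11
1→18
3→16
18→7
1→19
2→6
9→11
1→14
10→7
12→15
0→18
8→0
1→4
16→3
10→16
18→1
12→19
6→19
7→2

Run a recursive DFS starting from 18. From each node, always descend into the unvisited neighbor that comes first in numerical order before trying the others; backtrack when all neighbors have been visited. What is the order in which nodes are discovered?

Visit 18
18 → 1
1 → 4
4 → 16
16 → 3
3 → 8
8 → 0
0 → 5
16 → 11
11 → 2
2 → 6
6 → 15
6 → 19
2 → 14
1 → 12
12 → 9
12 → 10
10 → 7
7 → 17
1 → 13

18 → 1 → 4 → 16 → 3 → 8 → 0 → 5 → 11 → 2 → 6 → 15 → 19 → 14 → 12 → 9 → 10 → 7 → 17 → 13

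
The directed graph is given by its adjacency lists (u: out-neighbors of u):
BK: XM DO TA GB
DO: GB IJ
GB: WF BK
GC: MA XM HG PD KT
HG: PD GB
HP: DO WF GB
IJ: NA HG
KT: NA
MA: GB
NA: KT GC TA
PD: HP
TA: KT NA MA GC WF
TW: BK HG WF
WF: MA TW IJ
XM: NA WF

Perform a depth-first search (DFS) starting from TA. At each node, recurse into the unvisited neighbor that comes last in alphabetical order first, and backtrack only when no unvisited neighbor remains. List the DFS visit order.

TA, WF, TW, HG, PD, HP, GB, BK, XM, NA, KT, GC, MA, DO, IJ

Visit TA
TA → WF
WF → TW
TW → HG
HG → PD
PD → HP
HP → GB
GB → BK
BK → XM
XM → NA
NA → KT
NA → GC
GC → MA
BK → DO
DO → IJ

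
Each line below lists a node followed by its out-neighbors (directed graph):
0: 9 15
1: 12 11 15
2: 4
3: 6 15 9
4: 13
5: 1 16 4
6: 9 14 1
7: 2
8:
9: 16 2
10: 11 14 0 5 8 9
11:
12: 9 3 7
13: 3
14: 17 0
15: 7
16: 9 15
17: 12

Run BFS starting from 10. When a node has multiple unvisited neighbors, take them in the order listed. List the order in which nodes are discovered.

Visit 10; enqueue 11, 14, 0, 5, 8, 9 → queue [11, 14, 0, 5, 8, 9]
Visit 11 → queue [14, 0, 5, 8, 9]
Visit 14; enqueue 17 → queue [0, 5, 8, 9, 17]
Visit 0; enqueue 15 → queue [5, 8, 9, 17, 15]
Visit 5; enqueue 1, 16, 4 → queue [8, 9, 17, 15, 1, 16, 4]
Visit 8 → queue [9, 17, 15, 1, 16, 4]
Visit 9; enqueue 2 → queue [17, 15, 1, 16, 4, 2]
Visit 17; enqueue 12 → queue [15, 1, 16, 4, 2, 12]
Visit 15; enqueue 7 → queue [1, 16, 4, 2, 12, 7]
Visit 1 → queue [16, 4, 2, 12, 7]
Visit 16 → queue [4, 2, 12, 7]
Visit 4; enqueue 13 → queue [2, 12, 7, 13]
Visit 2 → queue [12, 7, 13]
Visit 12; enqueue 3 → queue [7, 13, 3]
Visit 7 → queue [13, 3]
Visit 13 → queue [3]
Visit 3; enqueue 6 → queue [6]
Visit 6 → queue []

10, 11, 14, 0, 5, 8, 9, 17, 15, 1, 16, 4, 2, 12, 7, 13, 3, 6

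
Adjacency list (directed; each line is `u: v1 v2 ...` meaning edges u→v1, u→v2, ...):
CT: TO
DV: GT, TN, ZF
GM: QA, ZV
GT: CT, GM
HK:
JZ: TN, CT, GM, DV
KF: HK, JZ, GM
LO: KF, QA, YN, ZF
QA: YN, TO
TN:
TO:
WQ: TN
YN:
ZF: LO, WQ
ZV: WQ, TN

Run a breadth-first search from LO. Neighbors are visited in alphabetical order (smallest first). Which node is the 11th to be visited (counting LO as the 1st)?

Visit LO; enqueue KF, QA, YN, ZF → queue [KF, QA, YN, ZF]
Visit KF; enqueue GM, HK, JZ → queue [QA, YN, ZF, GM, HK, JZ]
Visit QA; enqueue TO → queue [YN, ZF, GM, HK, JZ, TO]
Visit YN → queue [ZF, GM, HK, JZ, TO]
Visit ZF; enqueue WQ → queue [GM, HK, JZ, TO, WQ]
Visit GM; enqueue ZV → queue [HK, JZ, TO, WQ, ZV]
Visit HK → queue [JZ, TO, WQ, ZV]
Visit JZ; enqueue CT, DV, TN → queue [TO, WQ, ZV, CT, DV, TN]
Visit TO → queue [WQ, ZV, CT, DV, TN]
Visit WQ → queue [ZV, CT, DV, TN]
Visit ZV → queue [CT, DV, TN]
Visit CT → queue [DV, TN]
Visit DV; enqueue GT → queue [TN, GT]
Visit TN → queue [GT]
Visit GT → queue []

Visit order: LO, KF, QA, YN, ZF, GM, HK, JZ, TO, WQ, ZV, CT, DV, TN, GT

ZV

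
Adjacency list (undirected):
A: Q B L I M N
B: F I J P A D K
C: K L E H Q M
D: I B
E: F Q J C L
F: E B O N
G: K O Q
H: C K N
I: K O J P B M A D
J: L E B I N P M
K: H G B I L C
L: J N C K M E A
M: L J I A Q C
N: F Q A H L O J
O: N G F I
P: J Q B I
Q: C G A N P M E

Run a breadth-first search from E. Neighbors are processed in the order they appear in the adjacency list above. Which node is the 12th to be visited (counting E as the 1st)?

Visit E; enqueue F, Q, J, C, L → queue [F, Q, J, C, L]
Visit F; enqueue B, O, N → queue [Q, J, C, L, B, O, N]
Visit Q; enqueue G, A, P, M → queue [J, C, L, B, O, N, G, A, P, M]
Visit J; enqueue I → queue [C, L, B, O, N, G, A, P, M, I]
Visit C; enqueue K, H → queue [L, B, O, N, G, A, P, M, I, K, H]
Visit L → queue [B, O, N, G, A, P, M, I, K, H]
Visit B; enqueue D → queue [O, N, G, A, P, M, I, K, H, D]
Visit O → queue [N, G, A, P, M, I, K, H, D]
Visit N → queue [G, A, P, M, I, K, H, D]
Visit G → queue [A, P, M, I, K, H, D]
Visit A → queue [P, M, I, K, H, D]
Visit P → queue [M, I, K, H, D]
Visit M → queue [I, K, H, D]
Visit I → queue [K, H, D]
Visit K → queue [H, D]
Visit H → queue [D]
Visit D → queue []

Visit order: E, F, Q, J, C, L, B, O, N, G, A, P, M, I, K, H, D

P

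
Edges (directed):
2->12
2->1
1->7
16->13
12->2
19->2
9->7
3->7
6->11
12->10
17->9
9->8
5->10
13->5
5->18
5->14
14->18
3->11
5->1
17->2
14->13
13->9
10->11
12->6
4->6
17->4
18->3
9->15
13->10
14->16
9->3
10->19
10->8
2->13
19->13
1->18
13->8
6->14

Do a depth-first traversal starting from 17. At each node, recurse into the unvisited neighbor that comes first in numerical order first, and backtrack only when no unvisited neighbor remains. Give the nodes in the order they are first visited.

17 → 2 → 1 → 7 → 18 → 3 → 11 → 12 → 6 → 14 → 13 → 5 → 10 → 8 → 19 → 9 → 15 → 16 → 4

Visit 17
17 → 2
2 → 1
1 → 7
1 → 18
18 → 3
3 → 11
2 → 12
12 → 6
6 → 14
14 → 13
13 → 5
5 → 10
10 → 8
10 → 19
13 → 9
9 → 15
14 → 16
17 → 4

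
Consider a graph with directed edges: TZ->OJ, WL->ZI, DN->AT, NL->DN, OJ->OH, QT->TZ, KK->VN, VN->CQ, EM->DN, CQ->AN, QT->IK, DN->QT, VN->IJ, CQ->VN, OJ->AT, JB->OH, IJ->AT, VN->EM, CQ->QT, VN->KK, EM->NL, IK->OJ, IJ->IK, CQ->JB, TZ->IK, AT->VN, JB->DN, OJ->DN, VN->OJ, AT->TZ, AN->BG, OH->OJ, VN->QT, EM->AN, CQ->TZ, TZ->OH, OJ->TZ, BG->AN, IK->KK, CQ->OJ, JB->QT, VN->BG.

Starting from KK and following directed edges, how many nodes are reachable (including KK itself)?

16

BFS from KK visits: KK, VN, BG, CQ, EM, IJ, OJ, QT, AN, JB, TZ, DN, NL, AT, IK, OH
Reachable nodes: 16 of 18 total.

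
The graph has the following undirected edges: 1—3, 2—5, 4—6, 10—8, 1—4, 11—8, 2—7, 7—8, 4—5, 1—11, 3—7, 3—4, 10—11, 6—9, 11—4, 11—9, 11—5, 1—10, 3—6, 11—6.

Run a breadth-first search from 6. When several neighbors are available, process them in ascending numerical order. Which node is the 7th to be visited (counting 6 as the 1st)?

Visit 6; enqueue 3, 4, 9, 11 → queue [3, 4, 9, 11]
Visit 3; enqueue 1, 7 → queue [4, 9, 11, 1, 7]
Visit 4; enqueue 5 → queue [9, 11, 1, 7, 5]
Visit 9 → queue [11, 1, 7, 5]
Visit 11; enqueue 8, 10 → queue [1, 7, 5, 8, 10]
Visit 1 → queue [7, 5, 8, 10]
Visit 7; enqueue 2 → queue [5, 8, 10, 2]
Visit 5 → queue [8, 10, 2]
Visit 8 → queue [10, 2]
Visit 10 → queue [2]
Visit 2 → queue []

Visit order: 6, 3, 4, 9, 11, 1, 7, 5, 8, 10, 2

7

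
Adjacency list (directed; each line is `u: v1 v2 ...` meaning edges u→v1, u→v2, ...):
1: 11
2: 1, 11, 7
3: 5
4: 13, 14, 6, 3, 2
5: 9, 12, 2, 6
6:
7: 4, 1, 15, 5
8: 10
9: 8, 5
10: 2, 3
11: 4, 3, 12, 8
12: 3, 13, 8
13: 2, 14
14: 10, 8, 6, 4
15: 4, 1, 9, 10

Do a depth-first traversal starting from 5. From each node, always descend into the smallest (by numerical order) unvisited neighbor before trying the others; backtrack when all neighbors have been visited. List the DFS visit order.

Visit 5
5 → 2
2 → 1
1 → 11
11 → 3
11 → 4
4 → 6
4 → 13
13 → 14
14 → 8
8 → 10
11 → 12
2 → 7
7 → 15
15 → 9

5 -> 2 -> 1 -> 11 -> 3 -> 4 -> 6 -> 13 -> 14 -> 8 -> 10 -> 12 -> 7 -> 15 -> 9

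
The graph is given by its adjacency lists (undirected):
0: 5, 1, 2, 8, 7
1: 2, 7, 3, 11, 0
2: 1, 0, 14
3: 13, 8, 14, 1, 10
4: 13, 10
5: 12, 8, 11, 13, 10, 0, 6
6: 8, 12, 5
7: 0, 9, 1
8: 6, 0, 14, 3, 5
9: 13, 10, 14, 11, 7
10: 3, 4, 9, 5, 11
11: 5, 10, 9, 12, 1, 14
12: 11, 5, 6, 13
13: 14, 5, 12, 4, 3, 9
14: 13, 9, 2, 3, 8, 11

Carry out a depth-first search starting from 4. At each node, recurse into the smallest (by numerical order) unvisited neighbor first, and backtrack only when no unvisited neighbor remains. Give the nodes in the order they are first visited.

4, 10, 3, 1, 0, 2, 14, 8, 5, 6, 12, 11, 9, 7, 13

Visit 4
4 → 10
10 → 3
3 → 1
1 → 0
0 → 2
2 → 14
14 → 8
8 → 5
5 → 6
6 → 12
12 → 11
11 → 9
9 → 7
9 → 13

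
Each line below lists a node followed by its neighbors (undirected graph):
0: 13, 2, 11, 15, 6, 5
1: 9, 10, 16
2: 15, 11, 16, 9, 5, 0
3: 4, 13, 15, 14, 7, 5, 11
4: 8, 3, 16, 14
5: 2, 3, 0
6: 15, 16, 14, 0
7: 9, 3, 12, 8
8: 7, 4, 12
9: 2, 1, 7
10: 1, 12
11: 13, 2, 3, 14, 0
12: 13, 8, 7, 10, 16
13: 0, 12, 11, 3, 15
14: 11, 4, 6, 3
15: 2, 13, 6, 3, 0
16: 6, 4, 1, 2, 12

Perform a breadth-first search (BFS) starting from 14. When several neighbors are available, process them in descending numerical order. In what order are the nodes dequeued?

Visit 14; enqueue 11, 6, 4, 3 → queue [11, 6, 4, 3]
Visit 11; enqueue 13, 2, 0 → queue [6, 4, 3, 13, 2, 0]
Visit 6; enqueue 16, 15 → queue [4, 3, 13, 2, 0, 16, 15]
Visit 4; enqueue 8 → queue [3, 13, 2, 0, 16, 15, 8]
Visit 3; enqueue 7, 5 → queue [13, 2, 0, 16, 15, 8, 7, 5]
Visit 13; enqueue 12 → queue [2, 0, 16, 15, 8, 7, 5, 12]
Visit 2; enqueue 9 → queue [0, 16, 15, 8, 7, 5, 12, 9]
Visit 0 → queue [16, 15, 8, 7, 5, 12, 9]
Visit 16; enqueue 1 → queue [15, 8, 7, 5, 12, 9, 1]
Visit 15 → queue [8, 7, 5, 12, 9, 1]
Visit 8 → queue [7, 5, 12, 9, 1]
Visit 7 → queue [5, 12, 9, 1]
Visit 5 → queue [12, 9, 1]
Visit 12; enqueue 10 → queue [9, 1, 10]
Visit 9 → queue [1, 10]
Visit 1 → queue [10]
Visit 10 → queue []

14 11 6 4 3 13 2 0 16 15 8 7 5 12 9 1 10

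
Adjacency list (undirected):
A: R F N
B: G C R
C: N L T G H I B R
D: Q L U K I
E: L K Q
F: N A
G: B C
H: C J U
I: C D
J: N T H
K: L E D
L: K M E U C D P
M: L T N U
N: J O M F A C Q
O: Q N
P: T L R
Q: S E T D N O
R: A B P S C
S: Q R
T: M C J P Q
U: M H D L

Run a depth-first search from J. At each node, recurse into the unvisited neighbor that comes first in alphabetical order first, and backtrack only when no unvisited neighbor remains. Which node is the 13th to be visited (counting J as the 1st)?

I

Visit J
J → H
H → C
C → B
B → G
B → R
R → A
A → F
F → N
N → M
M → L
L → D
D → I
D → K
K → E
E → Q
Q → O
Q → S
Q → T
T → P
D → U

Visit order: J, H, C, B, G, R, A, F, N, M, L, D, I, K, E, Q, O, S, T, P, U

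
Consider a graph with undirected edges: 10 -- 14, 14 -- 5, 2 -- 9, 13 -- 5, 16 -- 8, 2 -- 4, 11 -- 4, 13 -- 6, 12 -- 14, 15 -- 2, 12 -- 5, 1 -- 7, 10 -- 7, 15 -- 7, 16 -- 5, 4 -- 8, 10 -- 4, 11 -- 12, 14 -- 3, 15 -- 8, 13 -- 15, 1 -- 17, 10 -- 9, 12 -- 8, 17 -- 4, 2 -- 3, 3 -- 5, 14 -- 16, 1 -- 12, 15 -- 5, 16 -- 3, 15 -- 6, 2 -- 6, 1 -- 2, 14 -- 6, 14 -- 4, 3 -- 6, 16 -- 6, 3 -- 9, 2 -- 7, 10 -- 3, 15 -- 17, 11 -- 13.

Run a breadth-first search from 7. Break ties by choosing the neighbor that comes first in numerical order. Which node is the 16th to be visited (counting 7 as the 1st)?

11

Visit 7; enqueue 1, 2, 10, 15 → queue [1, 2, 10, 15]
Visit 1; enqueue 12, 17 → queue [2, 10, 15, 12, 17]
Visit 2; enqueue 3, 4, 6, 9 → queue [10, 15, 12, 17, 3, 4, 6, 9]
Visit 10; enqueue 14 → queue [15, 12, 17, 3, 4, 6, 9, 14]
Visit 15; enqueue 5, 8, 13 → queue [12, 17, 3, 4, 6, 9, 14, 5, 8, 13]
Visit 12; enqueue 11 → queue [17, 3, 4, 6, 9, 14, 5, 8, 13, 11]
Visit 17 → queue [3, 4, 6, 9, 14, 5, 8, 13, 11]
Visit 3; enqueue 16 → queue [4, 6, 9, 14, 5, 8, 13, 11, 16]
Visit 4 → queue [6, 9, 14, 5, 8, 13, 11, 16]
Visit 6 → queue [9, 14, 5, 8, 13, 11, 16]
Visit 9 → queue [14, 5, 8, 13, 11, 16]
Visit 14 → queue [5, 8, 13, 11, 16]
Visit 5 → queue [8, 13, 11, 16]
Visit 8 → queue [13, 11, 16]
Visit 13 → queue [11, 16]
Visit 11 → queue [16]
Visit 16 → queue []

Visit order: 7, 1, 2, 10, 15, 12, 17, 3, 4, 6, 9, 14, 5, 8, 13, 11, 16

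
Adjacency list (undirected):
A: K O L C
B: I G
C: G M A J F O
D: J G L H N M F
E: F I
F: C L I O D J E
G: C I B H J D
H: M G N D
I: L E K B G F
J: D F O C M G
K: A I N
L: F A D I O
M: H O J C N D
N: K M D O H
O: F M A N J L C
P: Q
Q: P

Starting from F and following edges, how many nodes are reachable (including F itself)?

BFS from F visits: F, C, L, I, O, D, J, E, G, M, A, K, B, N, H
Reachable nodes: 15 of 17 total.

15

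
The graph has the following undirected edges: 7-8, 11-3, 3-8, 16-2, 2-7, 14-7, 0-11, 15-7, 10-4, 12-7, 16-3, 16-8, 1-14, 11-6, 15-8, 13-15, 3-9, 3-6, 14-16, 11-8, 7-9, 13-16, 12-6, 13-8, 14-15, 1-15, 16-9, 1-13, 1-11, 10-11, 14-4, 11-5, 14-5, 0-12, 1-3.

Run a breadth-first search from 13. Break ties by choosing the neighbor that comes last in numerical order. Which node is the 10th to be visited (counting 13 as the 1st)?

Visit 13; enqueue 16, 15, 8, 1 → queue [16, 15, 8, 1]
Visit 16; enqueue 14, 9, 3, 2 → queue [15, 8, 1, 14, 9, 3, 2]
Visit 15; enqueue 7 → queue [8, 1, 14, 9, 3, 2, 7]
Visit 8; enqueue 11 → queue [1, 14, 9, 3, 2, 7, 11]
Visit 1 → queue [14, 9, 3, 2, 7, 11]
Visit 14; enqueue 5, 4 → queue [9, 3, 2, 7, 11, 5, 4]
Visit 9 → queue [3, 2, 7, 11, 5, 4]
Visit 3; enqueue 6 → queue [2, 7, 11, 5, 4, 6]
Visit 2 → queue [7, 11, 5, 4, 6]
Visit 7; enqueue 12 → queue [11, 5, 4, 6, 12]
Visit 11; enqueue 10, 0 → queue [5, 4, 6, 12, 10, 0]
Visit 5 → queue [4, 6, 12, 10, 0]
Visit 4 → queue [6, 12, 10, 0]
Visit 6 → queue [12, 10, 0]
Visit 12 → queue [10, 0]
Visit 10 → queue [0]
Visit 0 → queue []

Visit order: 13, 16, 15, 8, 1, 14, 9, 3, 2, 7, 11, 5, 4, 6, 12, 10, 0

7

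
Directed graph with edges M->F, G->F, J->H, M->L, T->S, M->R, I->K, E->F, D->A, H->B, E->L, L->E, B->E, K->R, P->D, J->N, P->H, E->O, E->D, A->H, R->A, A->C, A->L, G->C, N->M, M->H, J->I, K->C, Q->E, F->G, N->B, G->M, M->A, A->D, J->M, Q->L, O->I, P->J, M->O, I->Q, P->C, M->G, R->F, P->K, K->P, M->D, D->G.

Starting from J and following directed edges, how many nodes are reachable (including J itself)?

18

BFS from J visits: J, H, I, M, N, B, K, Q, A, D, F, G, L, O, R, E, C, P
Reachable nodes: 18 of 20 total.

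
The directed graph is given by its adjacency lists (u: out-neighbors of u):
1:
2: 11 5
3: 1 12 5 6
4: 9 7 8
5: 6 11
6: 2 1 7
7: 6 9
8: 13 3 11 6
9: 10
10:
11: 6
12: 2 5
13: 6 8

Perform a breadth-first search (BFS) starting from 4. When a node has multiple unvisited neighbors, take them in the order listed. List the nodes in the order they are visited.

4 9 7 8 10 6 13 3 11 2 1 12 5

Visit 4; enqueue 9, 7, 8 → queue [9, 7, 8]
Visit 9; enqueue 10 → queue [7, 8, 10]
Visit 7; enqueue 6 → queue [8, 10, 6]
Visit 8; enqueue 13, 3, 11 → queue [10, 6, 13, 3, 11]
Visit 10 → queue [6, 13, 3, 11]
Visit 6; enqueue 2, 1 → queue [13, 3, 11, 2, 1]
Visit 13 → queue [3, 11, 2, 1]
Visit 3; enqueue 12, 5 → queue [11, 2, 1, 12, 5]
Visit 11 → queue [2, 1, 12, 5]
Visit 2 → queue [1, 12, 5]
Visit 1 → queue [12, 5]
Visit 12 → queue [5]
Visit 5 → queue []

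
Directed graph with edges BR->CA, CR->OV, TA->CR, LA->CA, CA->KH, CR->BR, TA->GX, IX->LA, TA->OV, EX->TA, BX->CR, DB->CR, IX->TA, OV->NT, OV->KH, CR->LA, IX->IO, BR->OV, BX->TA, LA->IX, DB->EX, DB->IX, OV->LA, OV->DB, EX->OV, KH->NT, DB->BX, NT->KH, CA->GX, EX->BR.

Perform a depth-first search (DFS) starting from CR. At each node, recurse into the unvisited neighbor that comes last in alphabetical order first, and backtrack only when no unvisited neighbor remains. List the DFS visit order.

CR, OV, NT, KH, LA, IX, TA, GX, IO, CA, DB, EX, BR, BX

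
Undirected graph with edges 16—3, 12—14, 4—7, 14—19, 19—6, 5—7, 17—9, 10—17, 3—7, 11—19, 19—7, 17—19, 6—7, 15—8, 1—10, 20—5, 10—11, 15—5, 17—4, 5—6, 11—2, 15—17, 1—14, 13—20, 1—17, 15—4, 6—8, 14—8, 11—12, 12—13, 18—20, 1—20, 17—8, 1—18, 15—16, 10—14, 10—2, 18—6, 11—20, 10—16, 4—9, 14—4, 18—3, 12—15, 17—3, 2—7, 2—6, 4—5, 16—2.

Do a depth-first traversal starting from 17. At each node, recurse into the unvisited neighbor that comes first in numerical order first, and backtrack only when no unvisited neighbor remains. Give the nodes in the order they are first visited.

17 -> 1 -> 10 -> 2 -> 6 -> 5 -> 4 -> 7 -> 3 -> 16 -> 15 -> 8 -> 14 -> 12 -> 11 -> 19 -> 20 -> 13 -> 18 -> 9

Visit 17
17 → 1
1 → 10
10 → 2
2 → 6
6 → 5
5 → 4
4 → 7
7 → 3
3 → 16
16 → 15
15 → 8
8 → 14
14 → 12
12 → 11
11 → 19
11 → 20
20 → 13
20 → 18
4 → 9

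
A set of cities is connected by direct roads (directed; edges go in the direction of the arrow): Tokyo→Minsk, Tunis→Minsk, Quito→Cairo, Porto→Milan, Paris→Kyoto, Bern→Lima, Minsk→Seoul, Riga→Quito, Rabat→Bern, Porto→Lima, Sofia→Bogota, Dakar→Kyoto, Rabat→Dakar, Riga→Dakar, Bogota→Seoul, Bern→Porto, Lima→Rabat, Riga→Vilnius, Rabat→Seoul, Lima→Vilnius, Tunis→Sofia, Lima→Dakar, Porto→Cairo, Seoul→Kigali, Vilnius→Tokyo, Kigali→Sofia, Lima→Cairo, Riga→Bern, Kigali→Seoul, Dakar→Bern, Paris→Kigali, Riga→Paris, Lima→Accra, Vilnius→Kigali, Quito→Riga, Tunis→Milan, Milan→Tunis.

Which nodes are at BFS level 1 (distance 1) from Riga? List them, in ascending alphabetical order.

Bern, Dakar, Paris, Quito, Vilnius

Level 0: Riga
Level 1: Bern, Dakar, Paris, Quito, Vilnius
Level 2: Cairo, Kigali, Kyoto, Lima, Porto, Tokyo
Level 3: Accra, Milan, Minsk, Rabat, Seoul, Sofia
Level 4: Bogota, Tunis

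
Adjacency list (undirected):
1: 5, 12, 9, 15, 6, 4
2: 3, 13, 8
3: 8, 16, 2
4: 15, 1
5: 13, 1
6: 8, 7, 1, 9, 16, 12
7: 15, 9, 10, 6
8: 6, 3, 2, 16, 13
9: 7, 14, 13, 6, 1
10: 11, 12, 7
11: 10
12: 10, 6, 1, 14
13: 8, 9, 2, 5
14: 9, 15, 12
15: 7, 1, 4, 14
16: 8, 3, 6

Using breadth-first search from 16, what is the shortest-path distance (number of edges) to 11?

4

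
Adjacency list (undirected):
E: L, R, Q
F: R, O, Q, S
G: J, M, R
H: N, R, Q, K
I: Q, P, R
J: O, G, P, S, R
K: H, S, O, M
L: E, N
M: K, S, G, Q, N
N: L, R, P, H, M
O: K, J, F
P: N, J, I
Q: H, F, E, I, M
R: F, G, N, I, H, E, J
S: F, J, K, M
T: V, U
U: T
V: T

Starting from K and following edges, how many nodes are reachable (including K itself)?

15

BFS from K visits: K, H, M, O, S, N, Q, R, G, F, J, L, P, E, I
Reachable nodes: 15 of 18 total.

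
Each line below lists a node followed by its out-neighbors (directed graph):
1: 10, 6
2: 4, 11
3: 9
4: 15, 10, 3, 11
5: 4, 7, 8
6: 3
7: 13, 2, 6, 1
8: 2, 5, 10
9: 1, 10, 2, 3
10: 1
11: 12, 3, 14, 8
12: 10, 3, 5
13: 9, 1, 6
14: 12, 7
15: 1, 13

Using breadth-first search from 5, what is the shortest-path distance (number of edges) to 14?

3

Level 0: 5
Level 1: 4, 7, 8
Level 2: 1, 2, 3, 6, 10, 11, 13, 15
Level 3: 9, 12, 14
14 first appears at level 3.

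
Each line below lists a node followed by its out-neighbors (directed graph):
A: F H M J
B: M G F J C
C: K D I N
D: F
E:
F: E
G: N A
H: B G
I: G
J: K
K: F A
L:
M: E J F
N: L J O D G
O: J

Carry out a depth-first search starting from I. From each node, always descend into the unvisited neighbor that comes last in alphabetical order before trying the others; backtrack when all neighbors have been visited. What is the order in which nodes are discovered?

Visit I
I → G
G → N
N → O
O → J
J → K
K → F
F → E
K → A
A → M
A → H
H → B
B → C
C → D
N → L

I, G, N, O, J, K, F, E, A, M, H, B, C, D, L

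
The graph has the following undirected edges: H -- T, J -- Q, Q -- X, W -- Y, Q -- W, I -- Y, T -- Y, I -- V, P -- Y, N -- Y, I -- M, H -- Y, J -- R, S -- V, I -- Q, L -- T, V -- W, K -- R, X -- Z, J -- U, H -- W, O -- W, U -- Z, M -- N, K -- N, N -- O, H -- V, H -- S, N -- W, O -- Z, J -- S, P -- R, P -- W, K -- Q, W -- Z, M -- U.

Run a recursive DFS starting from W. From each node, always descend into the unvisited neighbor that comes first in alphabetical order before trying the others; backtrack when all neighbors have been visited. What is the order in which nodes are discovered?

Visit W
W → H
H → S
S → J
J → Q
Q → I
I → M
M → N
N → K
K → R
R → P
P → Y
Y → T
T → L
N → O
O → Z
Z → U
Z → X
I → V

W → H → S → J → Q → I → M → N → K → R → P → Y → T → L → O → Z → U → X → V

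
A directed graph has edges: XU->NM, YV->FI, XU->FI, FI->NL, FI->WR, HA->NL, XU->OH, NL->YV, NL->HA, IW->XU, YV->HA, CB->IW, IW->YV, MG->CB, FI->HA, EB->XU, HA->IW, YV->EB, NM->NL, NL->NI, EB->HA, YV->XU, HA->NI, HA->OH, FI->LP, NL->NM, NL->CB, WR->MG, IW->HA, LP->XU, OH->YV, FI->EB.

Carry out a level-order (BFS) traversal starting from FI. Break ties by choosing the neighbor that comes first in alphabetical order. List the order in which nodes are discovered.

Visit FI; enqueue EB, HA, LP, NL, WR → queue [EB, HA, LP, NL, WR]
Visit EB; enqueue XU → queue [HA, LP, NL, WR, XU]
Visit HA; enqueue IW, NI, OH → queue [LP, NL, WR, XU, IW, NI, OH]
Visit LP → queue [NL, WR, XU, IW, NI, OH]
Visit NL; enqueue CB, NM, YV → queue [WR, XU, IW, NI, OH, CB, NM, YV]
Visit WR; enqueue MG → queue [XU, IW, NI, OH, CB, NM, YV, MG]
Visit XU → queue [IW, NI, OH, CB, NM, YV, MG]
Visit IW → queue [NI, OH, CB, NM, YV, MG]
Visit NI → queue [OH, CB, NM, YV, MG]
Visit OH → queue [CB, NM, YV, MG]
Visit CB → queue [NM, YV, MG]
Visit NM → queue [YV, MG]
Visit YV → queue [MG]
Visit MG → queue []

FI, EB, HA, LP, NL, WR, XU, IW, NI, OH, CB, NM, YV, MG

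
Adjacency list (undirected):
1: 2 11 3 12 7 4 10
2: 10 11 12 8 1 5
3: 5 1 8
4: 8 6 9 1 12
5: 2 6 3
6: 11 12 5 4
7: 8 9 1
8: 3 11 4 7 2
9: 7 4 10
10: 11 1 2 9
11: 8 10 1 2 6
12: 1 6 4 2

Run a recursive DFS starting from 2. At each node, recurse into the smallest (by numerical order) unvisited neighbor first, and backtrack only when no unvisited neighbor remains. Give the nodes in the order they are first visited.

2, 1, 3, 5, 6, 4, 8, 7, 9, 10, 11, 12

Visit 2
2 → 1
1 → 3
3 → 5
5 → 6
6 → 4
4 → 8
8 → 7
7 → 9
9 → 10
10 → 11
4 → 12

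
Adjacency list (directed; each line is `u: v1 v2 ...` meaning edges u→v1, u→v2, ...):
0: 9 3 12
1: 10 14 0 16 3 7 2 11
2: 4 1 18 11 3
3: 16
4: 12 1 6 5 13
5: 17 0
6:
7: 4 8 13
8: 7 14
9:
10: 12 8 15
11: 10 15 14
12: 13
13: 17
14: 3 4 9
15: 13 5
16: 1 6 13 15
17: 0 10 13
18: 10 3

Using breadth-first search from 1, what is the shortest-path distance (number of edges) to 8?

Level 0: 1
Level 1: 0, 2, 3, 7, 10, 11, 14, 16
Level 2: 4, 6, 8, 9, 12, 13, 15, 18
Level 3: 5, 17
8 first appears at level 2.

2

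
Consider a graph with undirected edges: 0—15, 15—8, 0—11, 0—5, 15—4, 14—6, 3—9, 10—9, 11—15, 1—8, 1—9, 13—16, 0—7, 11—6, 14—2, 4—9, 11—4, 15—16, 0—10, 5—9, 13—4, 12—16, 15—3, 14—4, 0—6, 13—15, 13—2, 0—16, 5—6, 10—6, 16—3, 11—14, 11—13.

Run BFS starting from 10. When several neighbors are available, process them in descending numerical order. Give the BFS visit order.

Visit 10; enqueue 9, 6, 0 → queue [9, 6, 0]
Visit 9; enqueue 5, 4, 3, 1 → queue [6, 0, 5, 4, 3, 1]
Visit 6; enqueue 14, 11 → queue [0, 5, 4, 3, 1, 14, 11]
Visit 0; enqueue 16, 15, 7 → queue [5, 4, 3, 1, 14, 11, 16, 15, 7]
Visit 5 → queue [4, 3, 1, 14, 11, 16, 15, 7]
Visit 4; enqueue 13 → queue [3, 1, 14, 11, 16, 15, 7, 13]
Visit 3 → queue [1, 14, 11, 16, 15, 7, 13]
Visit 1; enqueue 8 → queue [14, 11, 16, 15, 7, 13, 8]
Visit 14; enqueue 2 → queue [11, 16, 15, 7, 13, 8, 2]
Visit 11 → queue [16, 15, 7, 13, 8, 2]
Visit 16; enqueue 12 → queue [15, 7, 13, 8, 2, 12]
Visit 15 → queue [7, 13, 8, 2, 12]
Visit 7 → queue [13, 8, 2, 12]
Visit 13 → queue [8, 2, 12]
Visit 8 → queue [2, 12]
Visit 2 → queue [12]
Visit 12 → queue []

10 9 6 0 5 4 3 1 14 11 16 15 7 13 8 2 12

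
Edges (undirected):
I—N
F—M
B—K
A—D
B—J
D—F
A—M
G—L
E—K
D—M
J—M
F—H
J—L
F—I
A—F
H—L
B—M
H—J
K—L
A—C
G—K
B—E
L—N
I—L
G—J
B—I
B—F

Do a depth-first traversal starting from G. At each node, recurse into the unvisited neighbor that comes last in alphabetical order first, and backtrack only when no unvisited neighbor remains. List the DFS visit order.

G, L, N, I, F, M, J, H, B, K, E, D, A, C

Visit G
G → L
L → N
N → I
I → F
F → M
M → J
J → H
J → B
B → K
K → E
M → D
D → A
A → C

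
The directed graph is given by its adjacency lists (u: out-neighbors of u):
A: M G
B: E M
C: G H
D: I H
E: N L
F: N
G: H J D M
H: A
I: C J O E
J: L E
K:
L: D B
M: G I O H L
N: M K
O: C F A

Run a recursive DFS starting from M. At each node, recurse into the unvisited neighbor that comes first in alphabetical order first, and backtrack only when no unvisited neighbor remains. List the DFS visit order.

M, G, D, H, A, I, C, E, L, B, N, K, J, O, F

Visit M
M → G
G → D
D → H
H → A
D → I
I → C
I → E
E → L
L → B
E → N
N → K
I → J
I → O
O → F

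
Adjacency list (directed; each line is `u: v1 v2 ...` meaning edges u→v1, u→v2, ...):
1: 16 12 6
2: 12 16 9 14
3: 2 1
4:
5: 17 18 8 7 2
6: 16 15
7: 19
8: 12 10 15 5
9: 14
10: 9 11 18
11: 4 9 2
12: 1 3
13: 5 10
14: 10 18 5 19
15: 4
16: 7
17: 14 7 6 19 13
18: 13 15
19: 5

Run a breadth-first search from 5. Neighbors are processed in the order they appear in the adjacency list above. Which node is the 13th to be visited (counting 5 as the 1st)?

10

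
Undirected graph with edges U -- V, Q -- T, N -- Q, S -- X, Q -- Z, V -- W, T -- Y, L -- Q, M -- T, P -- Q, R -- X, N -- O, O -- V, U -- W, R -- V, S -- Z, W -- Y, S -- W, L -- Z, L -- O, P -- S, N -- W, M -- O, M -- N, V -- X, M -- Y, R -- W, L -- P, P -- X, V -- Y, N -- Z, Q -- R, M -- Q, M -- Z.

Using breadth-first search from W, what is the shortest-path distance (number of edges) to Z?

Level 0: W
Level 1: N, R, S, U, V, Y
Level 2: M, O, P, Q, T, X, Z
Level 3: L
Z first appears at level 2.

2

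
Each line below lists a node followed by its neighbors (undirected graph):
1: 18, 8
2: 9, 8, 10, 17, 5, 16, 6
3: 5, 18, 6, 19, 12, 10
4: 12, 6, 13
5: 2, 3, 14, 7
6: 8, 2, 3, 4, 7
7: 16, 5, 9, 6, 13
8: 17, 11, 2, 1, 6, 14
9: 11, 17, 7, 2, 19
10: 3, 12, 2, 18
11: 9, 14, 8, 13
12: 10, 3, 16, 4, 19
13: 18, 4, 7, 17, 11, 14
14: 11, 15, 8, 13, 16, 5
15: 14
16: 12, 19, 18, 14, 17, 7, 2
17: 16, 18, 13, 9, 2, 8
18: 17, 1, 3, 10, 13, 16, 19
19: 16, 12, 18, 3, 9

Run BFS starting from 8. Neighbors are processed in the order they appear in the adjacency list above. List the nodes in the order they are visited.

Visit 8; enqueue 17, 11, 2, 1, 6, 14 → queue [17, 11, 2, 1, 6, 14]
Visit 17; enqueue 16, 18, 13, 9 → queue [11, 2, 1, 6, 14, 16, 18, 13, 9]
Visit 11 → queue [2, 1, 6, 14, 16, 18, 13, 9]
Visit 2; enqueue 10, 5 → queue [1, 6, 14, 16, 18, 13, 9, 10, 5]
Visit 1 → queue [6, 14, 16, 18, 13, 9, 10, 5]
Visit 6; enqueue 3, 4, 7 → queue [14, 16, 18, 13, 9, 10, 5, 3, 4, 7]
Visit 14; enqueue 15 → queue [16, 18, 13, 9, 10, 5, 3, 4, 7, 15]
Visit 16; enqueue 12, 19 → queue [18, 13, 9, 10, 5, 3, 4, 7, 15, 12, 19]
Visit 18 → queue [13, 9, 10, 5, 3, 4, 7, 15, 12, 19]
Visit 13 → queue [9, 10, 5, 3, 4, 7, 15, 12, 19]
Visit 9 → queue [10, 5, 3, 4, 7, 15, 12, 19]
Visit 10 → queue [5, 3, 4, 7, 15, 12, 19]
Visit 5 → queue [3, 4, 7, 15, 12, 19]
Visit 3 → queue [4, 7, 15, 12, 19]
Visit 4 → queue [7, 15, 12, 19]
Visit 7 → queue [15, 12, 19]
Visit 15 → queue [12, 19]
Visit 12 → queue [19]
Visit 19 → queue []

8 -> 17 -> 11 -> 2 -> 1 -> 6 -> 14 -> 16 -> 18 -> 13 -> 9 -> 10 -> 5 -> 3 -> 4 -> 7 -> 15 -> 12 -> 19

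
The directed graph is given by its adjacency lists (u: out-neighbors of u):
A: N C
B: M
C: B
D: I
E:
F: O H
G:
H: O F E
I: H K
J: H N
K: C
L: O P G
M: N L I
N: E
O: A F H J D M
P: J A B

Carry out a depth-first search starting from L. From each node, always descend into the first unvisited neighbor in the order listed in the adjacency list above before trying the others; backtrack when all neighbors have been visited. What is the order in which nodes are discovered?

Visit L
L → O
O → A
A → N
N → E
A → C
C → B
B → M
M → I
I → H
H → F
I → K
O → J
O → D
L → P
L → G

L, O, A, N, E, C, B, M, I, H, F, K, J, D, P, G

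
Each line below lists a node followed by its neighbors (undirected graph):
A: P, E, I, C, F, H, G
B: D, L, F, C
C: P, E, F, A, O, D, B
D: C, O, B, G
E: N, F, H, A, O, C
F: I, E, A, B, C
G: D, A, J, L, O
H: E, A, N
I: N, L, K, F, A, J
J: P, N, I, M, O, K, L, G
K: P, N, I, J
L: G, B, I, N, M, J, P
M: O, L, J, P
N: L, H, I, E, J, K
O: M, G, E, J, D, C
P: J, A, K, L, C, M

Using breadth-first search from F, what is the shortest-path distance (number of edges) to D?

2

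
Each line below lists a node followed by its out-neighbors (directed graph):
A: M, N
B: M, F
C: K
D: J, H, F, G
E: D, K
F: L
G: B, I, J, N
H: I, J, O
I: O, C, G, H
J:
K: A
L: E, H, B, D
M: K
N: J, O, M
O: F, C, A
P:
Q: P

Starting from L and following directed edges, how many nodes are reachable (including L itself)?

15

BFS from L visits: L, B, D, E, H, F, M, G, J, K, I, O, N, A, C
Reachable nodes: 15 of 17 total.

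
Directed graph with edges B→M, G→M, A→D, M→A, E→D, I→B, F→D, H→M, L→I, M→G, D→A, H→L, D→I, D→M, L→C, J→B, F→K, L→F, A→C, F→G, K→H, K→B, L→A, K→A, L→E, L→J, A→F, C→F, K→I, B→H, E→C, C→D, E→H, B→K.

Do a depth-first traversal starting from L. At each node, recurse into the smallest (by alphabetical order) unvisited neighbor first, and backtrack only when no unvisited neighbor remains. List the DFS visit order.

L, A, C, D, I, B, H, M, G, K, F, E, J

Visit L
L → A
A → C
C → D
D → I
I → B
B → H
H → M
M → G
B → K
C → F
L → E
L → J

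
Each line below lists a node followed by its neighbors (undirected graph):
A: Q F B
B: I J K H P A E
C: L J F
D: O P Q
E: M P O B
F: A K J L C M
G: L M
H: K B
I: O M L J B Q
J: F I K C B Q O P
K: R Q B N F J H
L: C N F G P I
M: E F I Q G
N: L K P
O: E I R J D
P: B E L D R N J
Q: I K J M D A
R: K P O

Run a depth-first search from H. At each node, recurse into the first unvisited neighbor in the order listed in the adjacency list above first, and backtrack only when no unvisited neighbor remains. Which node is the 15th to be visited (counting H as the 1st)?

L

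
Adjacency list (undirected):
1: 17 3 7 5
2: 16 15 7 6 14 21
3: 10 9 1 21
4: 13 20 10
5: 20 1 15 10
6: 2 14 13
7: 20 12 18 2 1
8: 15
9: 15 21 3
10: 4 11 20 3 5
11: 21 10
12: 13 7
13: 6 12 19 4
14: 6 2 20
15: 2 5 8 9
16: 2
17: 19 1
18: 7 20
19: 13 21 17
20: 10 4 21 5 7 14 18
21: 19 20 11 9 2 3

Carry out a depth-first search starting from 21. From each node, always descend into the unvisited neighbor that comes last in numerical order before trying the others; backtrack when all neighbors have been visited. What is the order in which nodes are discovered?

21, 20, 18, 7, 12, 13, 19, 17, 1, 5, 15, 9, 3, 10, 11, 4, 8, 2, 16, 14, 6

Visit 21
21 → 20
20 → 18
18 → 7
7 → 12
12 → 13
13 → 19
19 → 17
17 → 1
1 → 5
5 → 15
15 → 9
9 → 3
3 → 10
10 → 11
10 → 4
15 → 8
15 → 2
2 → 16
2 → 14
14 → 6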